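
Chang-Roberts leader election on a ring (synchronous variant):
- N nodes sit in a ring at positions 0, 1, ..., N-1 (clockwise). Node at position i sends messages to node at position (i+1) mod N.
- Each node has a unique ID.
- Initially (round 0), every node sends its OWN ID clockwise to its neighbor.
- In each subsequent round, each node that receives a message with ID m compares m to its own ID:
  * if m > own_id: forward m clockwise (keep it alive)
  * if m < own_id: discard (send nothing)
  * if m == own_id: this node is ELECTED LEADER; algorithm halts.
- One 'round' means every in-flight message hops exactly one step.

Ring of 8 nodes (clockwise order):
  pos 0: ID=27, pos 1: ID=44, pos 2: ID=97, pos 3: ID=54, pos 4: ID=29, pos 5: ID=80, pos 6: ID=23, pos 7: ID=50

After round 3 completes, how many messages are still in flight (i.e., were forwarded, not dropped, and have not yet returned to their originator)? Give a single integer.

Answer: 2

Derivation:
Round 1: pos1(id44) recv 27: drop; pos2(id97) recv 44: drop; pos3(id54) recv 97: fwd; pos4(id29) recv 54: fwd; pos5(id80) recv 29: drop; pos6(id23) recv 80: fwd; pos7(id50) recv 23: drop; pos0(id27) recv 50: fwd
Round 2: pos4(id29) recv 97: fwd; pos5(id80) recv 54: drop; pos7(id50) recv 80: fwd; pos1(id44) recv 50: fwd
Round 3: pos5(id80) recv 97: fwd; pos0(id27) recv 80: fwd; pos2(id97) recv 50: drop
After round 3: 2 messages still in flight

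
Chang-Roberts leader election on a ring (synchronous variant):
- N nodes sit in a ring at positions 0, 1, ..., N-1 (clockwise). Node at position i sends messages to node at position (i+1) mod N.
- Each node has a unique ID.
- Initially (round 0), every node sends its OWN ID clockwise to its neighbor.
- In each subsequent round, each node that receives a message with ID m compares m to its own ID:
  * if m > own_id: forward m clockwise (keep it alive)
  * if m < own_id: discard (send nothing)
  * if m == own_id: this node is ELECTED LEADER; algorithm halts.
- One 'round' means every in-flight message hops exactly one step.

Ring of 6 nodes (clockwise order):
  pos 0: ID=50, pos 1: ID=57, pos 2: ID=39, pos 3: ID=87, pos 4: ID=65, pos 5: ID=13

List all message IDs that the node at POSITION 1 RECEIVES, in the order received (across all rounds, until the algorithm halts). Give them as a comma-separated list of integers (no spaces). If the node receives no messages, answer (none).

Answer: 50,65,87

Derivation:
Round 1: pos1(id57) recv 50: drop; pos2(id39) recv 57: fwd; pos3(id87) recv 39: drop; pos4(id65) recv 87: fwd; pos5(id13) recv 65: fwd; pos0(id50) recv 13: drop
Round 2: pos3(id87) recv 57: drop; pos5(id13) recv 87: fwd; pos0(id50) recv 65: fwd
Round 3: pos0(id50) recv 87: fwd; pos1(id57) recv 65: fwd
Round 4: pos1(id57) recv 87: fwd; pos2(id39) recv 65: fwd
Round 5: pos2(id39) recv 87: fwd; pos3(id87) recv 65: drop
Round 6: pos3(id87) recv 87: ELECTED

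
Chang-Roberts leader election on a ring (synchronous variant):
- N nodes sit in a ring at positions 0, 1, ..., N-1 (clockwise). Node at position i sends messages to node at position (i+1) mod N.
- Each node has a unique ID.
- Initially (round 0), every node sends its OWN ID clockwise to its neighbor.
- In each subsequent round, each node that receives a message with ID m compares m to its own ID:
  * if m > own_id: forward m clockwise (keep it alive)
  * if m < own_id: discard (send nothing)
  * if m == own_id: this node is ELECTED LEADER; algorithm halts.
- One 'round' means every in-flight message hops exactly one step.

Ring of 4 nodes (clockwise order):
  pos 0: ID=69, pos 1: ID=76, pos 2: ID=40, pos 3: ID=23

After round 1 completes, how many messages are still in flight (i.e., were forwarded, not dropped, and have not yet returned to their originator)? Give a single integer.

Round 1: pos1(id76) recv 69: drop; pos2(id40) recv 76: fwd; pos3(id23) recv 40: fwd; pos0(id69) recv 23: drop
After round 1: 2 messages still in flight

Answer: 2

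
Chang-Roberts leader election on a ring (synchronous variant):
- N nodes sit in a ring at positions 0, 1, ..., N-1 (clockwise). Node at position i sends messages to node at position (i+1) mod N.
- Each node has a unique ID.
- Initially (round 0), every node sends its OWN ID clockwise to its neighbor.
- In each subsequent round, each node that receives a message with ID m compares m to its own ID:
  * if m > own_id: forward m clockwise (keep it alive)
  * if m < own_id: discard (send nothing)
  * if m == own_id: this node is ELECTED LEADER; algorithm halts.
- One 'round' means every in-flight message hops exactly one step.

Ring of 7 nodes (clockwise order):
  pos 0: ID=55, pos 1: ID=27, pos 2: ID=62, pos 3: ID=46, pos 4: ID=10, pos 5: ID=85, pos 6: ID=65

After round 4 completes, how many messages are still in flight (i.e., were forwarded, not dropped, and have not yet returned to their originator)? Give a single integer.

Answer: 2

Derivation:
Round 1: pos1(id27) recv 55: fwd; pos2(id62) recv 27: drop; pos3(id46) recv 62: fwd; pos4(id10) recv 46: fwd; pos5(id85) recv 10: drop; pos6(id65) recv 85: fwd; pos0(id55) recv 65: fwd
Round 2: pos2(id62) recv 55: drop; pos4(id10) recv 62: fwd; pos5(id85) recv 46: drop; pos0(id55) recv 85: fwd; pos1(id27) recv 65: fwd
Round 3: pos5(id85) recv 62: drop; pos1(id27) recv 85: fwd; pos2(id62) recv 65: fwd
Round 4: pos2(id62) recv 85: fwd; pos3(id46) recv 65: fwd
After round 4: 2 messages still in flight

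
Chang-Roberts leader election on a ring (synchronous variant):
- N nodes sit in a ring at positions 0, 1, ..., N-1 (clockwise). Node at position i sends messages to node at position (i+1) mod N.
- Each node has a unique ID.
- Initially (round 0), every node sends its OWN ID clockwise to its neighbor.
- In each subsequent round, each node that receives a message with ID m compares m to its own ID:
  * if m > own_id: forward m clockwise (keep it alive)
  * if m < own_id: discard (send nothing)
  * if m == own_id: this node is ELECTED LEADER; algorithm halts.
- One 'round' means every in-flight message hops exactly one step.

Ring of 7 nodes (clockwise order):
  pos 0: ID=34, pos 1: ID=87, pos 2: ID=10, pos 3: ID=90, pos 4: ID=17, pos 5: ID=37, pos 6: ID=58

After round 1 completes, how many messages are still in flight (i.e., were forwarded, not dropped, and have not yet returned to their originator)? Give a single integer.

Answer: 3

Derivation:
Round 1: pos1(id87) recv 34: drop; pos2(id10) recv 87: fwd; pos3(id90) recv 10: drop; pos4(id17) recv 90: fwd; pos5(id37) recv 17: drop; pos6(id58) recv 37: drop; pos0(id34) recv 58: fwd
After round 1: 3 messages still in flight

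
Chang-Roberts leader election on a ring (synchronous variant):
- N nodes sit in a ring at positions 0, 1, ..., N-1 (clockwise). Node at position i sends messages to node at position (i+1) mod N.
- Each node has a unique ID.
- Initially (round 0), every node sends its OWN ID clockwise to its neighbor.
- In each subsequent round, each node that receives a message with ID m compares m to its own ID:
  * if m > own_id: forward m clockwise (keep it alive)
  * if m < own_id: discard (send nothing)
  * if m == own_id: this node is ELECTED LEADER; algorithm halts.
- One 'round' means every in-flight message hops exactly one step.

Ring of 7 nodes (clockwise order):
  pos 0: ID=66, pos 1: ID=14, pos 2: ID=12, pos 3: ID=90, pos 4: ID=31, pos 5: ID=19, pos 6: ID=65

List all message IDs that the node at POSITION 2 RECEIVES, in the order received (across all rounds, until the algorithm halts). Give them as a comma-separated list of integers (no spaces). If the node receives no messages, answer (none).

Answer: 14,66,90

Derivation:
Round 1: pos1(id14) recv 66: fwd; pos2(id12) recv 14: fwd; pos3(id90) recv 12: drop; pos4(id31) recv 90: fwd; pos5(id19) recv 31: fwd; pos6(id65) recv 19: drop; pos0(id66) recv 65: drop
Round 2: pos2(id12) recv 66: fwd; pos3(id90) recv 14: drop; pos5(id19) recv 90: fwd; pos6(id65) recv 31: drop
Round 3: pos3(id90) recv 66: drop; pos6(id65) recv 90: fwd
Round 4: pos0(id66) recv 90: fwd
Round 5: pos1(id14) recv 90: fwd
Round 6: pos2(id12) recv 90: fwd
Round 7: pos3(id90) recv 90: ELECTED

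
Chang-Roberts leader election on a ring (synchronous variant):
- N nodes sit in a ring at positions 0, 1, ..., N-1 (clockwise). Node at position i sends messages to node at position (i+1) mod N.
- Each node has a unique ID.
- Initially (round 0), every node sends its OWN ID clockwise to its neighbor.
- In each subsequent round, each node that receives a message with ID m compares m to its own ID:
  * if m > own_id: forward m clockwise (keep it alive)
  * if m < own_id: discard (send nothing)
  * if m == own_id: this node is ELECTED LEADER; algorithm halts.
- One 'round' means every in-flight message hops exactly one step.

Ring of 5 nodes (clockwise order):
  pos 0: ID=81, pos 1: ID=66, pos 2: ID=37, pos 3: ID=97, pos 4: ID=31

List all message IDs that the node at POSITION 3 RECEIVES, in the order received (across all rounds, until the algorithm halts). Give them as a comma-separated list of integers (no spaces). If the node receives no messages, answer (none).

Round 1: pos1(id66) recv 81: fwd; pos2(id37) recv 66: fwd; pos3(id97) recv 37: drop; pos4(id31) recv 97: fwd; pos0(id81) recv 31: drop
Round 2: pos2(id37) recv 81: fwd; pos3(id97) recv 66: drop; pos0(id81) recv 97: fwd
Round 3: pos3(id97) recv 81: drop; pos1(id66) recv 97: fwd
Round 4: pos2(id37) recv 97: fwd
Round 5: pos3(id97) recv 97: ELECTED

Answer: 37,66,81,97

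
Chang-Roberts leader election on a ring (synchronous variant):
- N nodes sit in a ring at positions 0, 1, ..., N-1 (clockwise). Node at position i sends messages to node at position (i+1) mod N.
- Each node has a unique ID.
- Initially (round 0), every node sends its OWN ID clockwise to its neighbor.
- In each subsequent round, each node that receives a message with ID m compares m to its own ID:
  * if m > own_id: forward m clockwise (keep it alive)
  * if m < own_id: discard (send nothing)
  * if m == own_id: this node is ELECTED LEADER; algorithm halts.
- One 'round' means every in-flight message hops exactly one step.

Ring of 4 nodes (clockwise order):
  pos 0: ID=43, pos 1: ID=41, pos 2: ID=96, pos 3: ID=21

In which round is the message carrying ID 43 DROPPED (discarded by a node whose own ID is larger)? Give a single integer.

Answer: 2

Derivation:
Round 1: pos1(id41) recv 43: fwd; pos2(id96) recv 41: drop; pos3(id21) recv 96: fwd; pos0(id43) recv 21: drop
Round 2: pos2(id96) recv 43: drop; pos0(id43) recv 96: fwd
Round 3: pos1(id41) recv 96: fwd
Round 4: pos2(id96) recv 96: ELECTED
Message ID 43 originates at pos 0; dropped at pos 2 in round 2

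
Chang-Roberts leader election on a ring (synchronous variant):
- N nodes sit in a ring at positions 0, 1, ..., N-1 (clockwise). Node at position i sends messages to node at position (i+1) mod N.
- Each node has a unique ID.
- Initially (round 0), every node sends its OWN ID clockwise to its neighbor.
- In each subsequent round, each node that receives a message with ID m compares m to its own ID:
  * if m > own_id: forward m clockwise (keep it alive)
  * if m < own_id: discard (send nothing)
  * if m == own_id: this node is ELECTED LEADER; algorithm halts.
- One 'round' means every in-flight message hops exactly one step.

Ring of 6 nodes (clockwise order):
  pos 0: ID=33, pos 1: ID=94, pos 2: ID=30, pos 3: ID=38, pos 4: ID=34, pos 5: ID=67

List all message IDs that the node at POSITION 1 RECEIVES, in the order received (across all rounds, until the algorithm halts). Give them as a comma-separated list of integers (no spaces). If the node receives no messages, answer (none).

Answer: 33,67,94

Derivation:
Round 1: pos1(id94) recv 33: drop; pos2(id30) recv 94: fwd; pos3(id38) recv 30: drop; pos4(id34) recv 38: fwd; pos5(id67) recv 34: drop; pos0(id33) recv 67: fwd
Round 2: pos3(id38) recv 94: fwd; pos5(id67) recv 38: drop; pos1(id94) recv 67: drop
Round 3: pos4(id34) recv 94: fwd
Round 4: pos5(id67) recv 94: fwd
Round 5: pos0(id33) recv 94: fwd
Round 6: pos1(id94) recv 94: ELECTED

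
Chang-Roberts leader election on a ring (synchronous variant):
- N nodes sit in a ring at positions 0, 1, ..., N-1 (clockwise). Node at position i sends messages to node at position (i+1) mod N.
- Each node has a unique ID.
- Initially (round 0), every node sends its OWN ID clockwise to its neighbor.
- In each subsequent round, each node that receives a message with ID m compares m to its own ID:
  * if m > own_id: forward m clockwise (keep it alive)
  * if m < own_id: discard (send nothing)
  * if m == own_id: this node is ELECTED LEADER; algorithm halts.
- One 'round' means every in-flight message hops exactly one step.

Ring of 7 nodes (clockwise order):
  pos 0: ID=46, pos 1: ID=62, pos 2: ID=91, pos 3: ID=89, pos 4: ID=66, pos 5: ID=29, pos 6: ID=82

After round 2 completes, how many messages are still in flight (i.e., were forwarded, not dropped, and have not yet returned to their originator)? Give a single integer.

Answer: 3

Derivation:
Round 1: pos1(id62) recv 46: drop; pos2(id91) recv 62: drop; pos3(id89) recv 91: fwd; pos4(id66) recv 89: fwd; pos5(id29) recv 66: fwd; pos6(id82) recv 29: drop; pos0(id46) recv 82: fwd
Round 2: pos4(id66) recv 91: fwd; pos5(id29) recv 89: fwd; pos6(id82) recv 66: drop; pos1(id62) recv 82: fwd
After round 2: 3 messages still in flight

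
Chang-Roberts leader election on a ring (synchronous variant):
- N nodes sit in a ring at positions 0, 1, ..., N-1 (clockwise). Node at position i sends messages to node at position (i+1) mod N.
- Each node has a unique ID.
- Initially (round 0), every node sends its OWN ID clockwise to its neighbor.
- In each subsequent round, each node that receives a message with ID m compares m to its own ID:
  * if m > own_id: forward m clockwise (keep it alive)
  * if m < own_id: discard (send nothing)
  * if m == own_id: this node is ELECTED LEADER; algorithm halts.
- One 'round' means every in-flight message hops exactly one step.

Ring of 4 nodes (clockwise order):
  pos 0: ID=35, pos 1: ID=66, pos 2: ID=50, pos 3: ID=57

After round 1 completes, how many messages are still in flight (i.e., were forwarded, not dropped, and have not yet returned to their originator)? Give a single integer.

Answer: 2

Derivation:
Round 1: pos1(id66) recv 35: drop; pos2(id50) recv 66: fwd; pos3(id57) recv 50: drop; pos0(id35) recv 57: fwd
After round 1: 2 messages still in flight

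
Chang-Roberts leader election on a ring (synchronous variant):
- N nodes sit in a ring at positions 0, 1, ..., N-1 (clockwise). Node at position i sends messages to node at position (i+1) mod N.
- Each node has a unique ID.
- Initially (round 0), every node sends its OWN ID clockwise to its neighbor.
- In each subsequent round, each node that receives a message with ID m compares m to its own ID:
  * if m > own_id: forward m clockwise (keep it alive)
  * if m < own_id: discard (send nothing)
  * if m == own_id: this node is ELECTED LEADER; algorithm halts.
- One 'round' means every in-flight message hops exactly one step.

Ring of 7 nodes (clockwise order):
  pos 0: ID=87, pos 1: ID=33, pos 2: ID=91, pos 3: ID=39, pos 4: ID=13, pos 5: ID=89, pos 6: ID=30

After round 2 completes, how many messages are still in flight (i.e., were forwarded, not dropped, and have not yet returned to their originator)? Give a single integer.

Answer: 2

Derivation:
Round 1: pos1(id33) recv 87: fwd; pos2(id91) recv 33: drop; pos3(id39) recv 91: fwd; pos4(id13) recv 39: fwd; pos5(id89) recv 13: drop; pos6(id30) recv 89: fwd; pos0(id87) recv 30: drop
Round 2: pos2(id91) recv 87: drop; pos4(id13) recv 91: fwd; pos5(id89) recv 39: drop; pos0(id87) recv 89: fwd
After round 2: 2 messages still in flight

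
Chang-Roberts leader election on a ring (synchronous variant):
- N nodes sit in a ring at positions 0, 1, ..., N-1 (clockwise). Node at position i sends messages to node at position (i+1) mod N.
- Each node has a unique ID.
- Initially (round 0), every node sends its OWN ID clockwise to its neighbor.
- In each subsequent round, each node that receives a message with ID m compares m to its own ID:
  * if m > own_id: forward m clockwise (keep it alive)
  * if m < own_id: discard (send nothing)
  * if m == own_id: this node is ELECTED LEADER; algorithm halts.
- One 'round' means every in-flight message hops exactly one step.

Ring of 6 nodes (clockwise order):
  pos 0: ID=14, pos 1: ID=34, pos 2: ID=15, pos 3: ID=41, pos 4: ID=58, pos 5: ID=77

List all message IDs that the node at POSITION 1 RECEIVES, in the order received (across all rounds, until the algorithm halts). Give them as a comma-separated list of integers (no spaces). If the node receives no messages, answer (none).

Round 1: pos1(id34) recv 14: drop; pos2(id15) recv 34: fwd; pos3(id41) recv 15: drop; pos4(id58) recv 41: drop; pos5(id77) recv 58: drop; pos0(id14) recv 77: fwd
Round 2: pos3(id41) recv 34: drop; pos1(id34) recv 77: fwd
Round 3: pos2(id15) recv 77: fwd
Round 4: pos3(id41) recv 77: fwd
Round 5: pos4(id58) recv 77: fwd
Round 6: pos5(id77) recv 77: ELECTED

Answer: 14,77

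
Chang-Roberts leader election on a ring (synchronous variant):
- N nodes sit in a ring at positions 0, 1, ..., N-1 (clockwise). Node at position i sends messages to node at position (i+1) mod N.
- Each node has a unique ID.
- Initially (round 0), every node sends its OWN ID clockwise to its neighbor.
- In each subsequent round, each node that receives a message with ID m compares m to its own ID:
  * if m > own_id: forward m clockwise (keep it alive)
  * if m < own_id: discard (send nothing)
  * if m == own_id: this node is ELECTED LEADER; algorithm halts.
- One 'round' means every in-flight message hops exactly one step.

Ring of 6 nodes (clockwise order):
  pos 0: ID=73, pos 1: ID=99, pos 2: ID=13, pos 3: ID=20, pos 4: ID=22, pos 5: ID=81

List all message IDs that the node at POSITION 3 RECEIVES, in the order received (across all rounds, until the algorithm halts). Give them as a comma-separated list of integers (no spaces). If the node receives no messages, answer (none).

Round 1: pos1(id99) recv 73: drop; pos2(id13) recv 99: fwd; pos3(id20) recv 13: drop; pos4(id22) recv 20: drop; pos5(id81) recv 22: drop; pos0(id73) recv 81: fwd
Round 2: pos3(id20) recv 99: fwd; pos1(id99) recv 81: drop
Round 3: pos4(id22) recv 99: fwd
Round 4: pos5(id81) recv 99: fwd
Round 5: pos0(id73) recv 99: fwd
Round 6: pos1(id99) recv 99: ELECTED

Answer: 13,99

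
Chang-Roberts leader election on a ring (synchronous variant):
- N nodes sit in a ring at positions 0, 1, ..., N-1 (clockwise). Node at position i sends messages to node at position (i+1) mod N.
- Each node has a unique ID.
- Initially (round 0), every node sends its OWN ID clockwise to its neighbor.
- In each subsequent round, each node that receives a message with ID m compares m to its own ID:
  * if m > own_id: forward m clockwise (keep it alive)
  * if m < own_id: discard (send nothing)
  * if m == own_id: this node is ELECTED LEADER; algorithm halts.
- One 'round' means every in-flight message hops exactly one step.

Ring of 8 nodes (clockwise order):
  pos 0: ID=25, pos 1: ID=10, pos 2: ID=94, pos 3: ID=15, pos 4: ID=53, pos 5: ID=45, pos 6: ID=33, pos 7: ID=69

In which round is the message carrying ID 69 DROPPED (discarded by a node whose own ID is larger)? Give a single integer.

Answer: 3

Derivation:
Round 1: pos1(id10) recv 25: fwd; pos2(id94) recv 10: drop; pos3(id15) recv 94: fwd; pos4(id53) recv 15: drop; pos5(id45) recv 53: fwd; pos6(id33) recv 45: fwd; pos7(id69) recv 33: drop; pos0(id25) recv 69: fwd
Round 2: pos2(id94) recv 25: drop; pos4(id53) recv 94: fwd; pos6(id33) recv 53: fwd; pos7(id69) recv 45: drop; pos1(id10) recv 69: fwd
Round 3: pos5(id45) recv 94: fwd; pos7(id69) recv 53: drop; pos2(id94) recv 69: drop
Round 4: pos6(id33) recv 94: fwd
Round 5: pos7(id69) recv 94: fwd
Round 6: pos0(id25) recv 94: fwd
Round 7: pos1(id10) recv 94: fwd
Round 8: pos2(id94) recv 94: ELECTED
Message ID 69 originates at pos 7; dropped at pos 2 in round 3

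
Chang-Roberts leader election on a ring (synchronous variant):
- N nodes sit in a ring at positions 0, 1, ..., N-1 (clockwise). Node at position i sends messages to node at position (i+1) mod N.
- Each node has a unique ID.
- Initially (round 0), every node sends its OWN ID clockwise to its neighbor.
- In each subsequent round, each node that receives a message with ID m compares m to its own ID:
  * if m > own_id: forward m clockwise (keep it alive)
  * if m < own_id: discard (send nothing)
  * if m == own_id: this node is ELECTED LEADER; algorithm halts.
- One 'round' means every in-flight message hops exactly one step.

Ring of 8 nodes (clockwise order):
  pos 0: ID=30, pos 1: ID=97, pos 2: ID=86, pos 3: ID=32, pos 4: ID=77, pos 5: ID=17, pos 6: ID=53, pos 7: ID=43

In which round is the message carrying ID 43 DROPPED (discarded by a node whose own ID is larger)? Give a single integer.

Answer: 2

Derivation:
Round 1: pos1(id97) recv 30: drop; pos2(id86) recv 97: fwd; pos3(id32) recv 86: fwd; pos4(id77) recv 32: drop; pos5(id17) recv 77: fwd; pos6(id53) recv 17: drop; pos7(id43) recv 53: fwd; pos0(id30) recv 43: fwd
Round 2: pos3(id32) recv 97: fwd; pos4(id77) recv 86: fwd; pos6(id53) recv 77: fwd; pos0(id30) recv 53: fwd; pos1(id97) recv 43: drop
Round 3: pos4(id77) recv 97: fwd; pos5(id17) recv 86: fwd; pos7(id43) recv 77: fwd; pos1(id97) recv 53: drop
Round 4: pos5(id17) recv 97: fwd; pos6(id53) recv 86: fwd; pos0(id30) recv 77: fwd
Round 5: pos6(id53) recv 97: fwd; pos7(id43) recv 86: fwd; pos1(id97) recv 77: drop
Round 6: pos7(id43) recv 97: fwd; pos0(id30) recv 86: fwd
Round 7: pos0(id30) recv 97: fwd; pos1(id97) recv 86: drop
Round 8: pos1(id97) recv 97: ELECTED
Message ID 43 originates at pos 7; dropped at pos 1 in round 2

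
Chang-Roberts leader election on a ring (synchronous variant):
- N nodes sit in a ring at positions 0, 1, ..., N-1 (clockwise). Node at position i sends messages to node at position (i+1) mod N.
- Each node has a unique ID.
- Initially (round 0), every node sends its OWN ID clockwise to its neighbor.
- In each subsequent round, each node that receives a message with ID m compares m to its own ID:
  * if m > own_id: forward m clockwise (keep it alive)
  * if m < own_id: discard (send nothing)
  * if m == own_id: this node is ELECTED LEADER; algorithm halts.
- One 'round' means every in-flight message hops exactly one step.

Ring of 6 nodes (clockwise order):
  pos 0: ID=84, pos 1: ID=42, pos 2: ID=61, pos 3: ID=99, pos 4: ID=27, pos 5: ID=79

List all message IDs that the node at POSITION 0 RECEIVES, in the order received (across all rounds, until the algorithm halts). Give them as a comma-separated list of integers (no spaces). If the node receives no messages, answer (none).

Round 1: pos1(id42) recv 84: fwd; pos2(id61) recv 42: drop; pos3(id99) recv 61: drop; pos4(id27) recv 99: fwd; pos5(id79) recv 27: drop; pos0(id84) recv 79: drop
Round 2: pos2(id61) recv 84: fwd; pos5(id79) recv 99: fwd
Round 3: pos3(id99) recv 84: drop; pos0(id84) recv 99: fwd
Round 4: pos1(id42) recv 99: fwd
Round 5: pos2(id61) recv 99: fwd
Round 6: pos3(id99) recv 99: ELECTED

Answer: 79,99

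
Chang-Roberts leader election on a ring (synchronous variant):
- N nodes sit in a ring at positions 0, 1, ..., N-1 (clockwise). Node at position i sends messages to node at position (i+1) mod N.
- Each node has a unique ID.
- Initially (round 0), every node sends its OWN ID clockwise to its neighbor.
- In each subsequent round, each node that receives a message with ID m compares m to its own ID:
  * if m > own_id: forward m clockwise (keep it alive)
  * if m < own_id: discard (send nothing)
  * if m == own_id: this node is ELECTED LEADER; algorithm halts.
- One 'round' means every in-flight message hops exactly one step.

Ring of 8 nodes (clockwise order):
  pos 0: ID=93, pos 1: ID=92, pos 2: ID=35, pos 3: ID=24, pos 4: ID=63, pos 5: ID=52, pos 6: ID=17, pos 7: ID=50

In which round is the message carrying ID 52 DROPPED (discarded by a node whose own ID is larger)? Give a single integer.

Answer: 3

Derivation:
Round 1: pos1(id92) recv 93: fwd; pos2(id35) recv 92: fwd; pos3(id24) recv 35: fwd; pos4(id63) recv 24: drop; pos5(id52) recv 63: fwd; pos6(id17) recv 52: fwd; pos7(id50) recv 17: drop; pos0(id93) recv 50: drop
Round 2: pos2(id35) recv 93: fwd; pos3(id24) recv 92: fwd; pos4(id63) recv 35: drop; pos6(id17) recv 63: fwd; pos7(id50) recv 52: fwd
Round 3: pos3(id24) recv 93: fwd; pos4(id63) recv 92: fwd; pos7(id50) recv 63: fwd; pos0(id93) recv 52: drop
Round 4: pos4(id63) recv 93: fwd; pos5(id52) recv 92: fwd; pos0(id93) recv 63: drop
Round 5: pos5(id52) recv 93: fwd; pos6(id17) recv 92: fwd
Round 6: pos6(id17) recv 93: fwd; pos7(id50) recv 92: fwd
Round 7: pos7(id50) recv 93: fwd; pos0(id93) recv 92: drop
Round 8: pos0(id93) recv 93: ELECTED
Message ID 52 originates at pos 5; dropped at pos 0 in round 3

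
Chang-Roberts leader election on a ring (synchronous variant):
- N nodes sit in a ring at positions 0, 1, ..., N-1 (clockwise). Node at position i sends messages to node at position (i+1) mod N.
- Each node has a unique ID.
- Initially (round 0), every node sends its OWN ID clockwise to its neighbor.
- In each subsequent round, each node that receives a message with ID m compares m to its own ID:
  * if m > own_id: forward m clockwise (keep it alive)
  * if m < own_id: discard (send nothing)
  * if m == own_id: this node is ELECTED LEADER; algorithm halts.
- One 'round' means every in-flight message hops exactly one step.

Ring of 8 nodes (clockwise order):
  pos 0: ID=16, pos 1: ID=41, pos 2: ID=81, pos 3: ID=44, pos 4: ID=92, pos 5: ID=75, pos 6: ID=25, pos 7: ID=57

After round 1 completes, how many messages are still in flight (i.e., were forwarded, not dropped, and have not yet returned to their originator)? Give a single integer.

Round 1: pos1(id41) recv 16: drop; pos2(id81) recv 41: drop; pos3(id44) recv 81: fwd; pos4(id92) recv 44: drop; pos5(id75) recv 92: fwd; pos6(id25) recv 75: fwd; pos7(id57) recv 25: drop; pos0(id16) recv 57: fwd
After round 1: 4 messages still in flight

Answer: 4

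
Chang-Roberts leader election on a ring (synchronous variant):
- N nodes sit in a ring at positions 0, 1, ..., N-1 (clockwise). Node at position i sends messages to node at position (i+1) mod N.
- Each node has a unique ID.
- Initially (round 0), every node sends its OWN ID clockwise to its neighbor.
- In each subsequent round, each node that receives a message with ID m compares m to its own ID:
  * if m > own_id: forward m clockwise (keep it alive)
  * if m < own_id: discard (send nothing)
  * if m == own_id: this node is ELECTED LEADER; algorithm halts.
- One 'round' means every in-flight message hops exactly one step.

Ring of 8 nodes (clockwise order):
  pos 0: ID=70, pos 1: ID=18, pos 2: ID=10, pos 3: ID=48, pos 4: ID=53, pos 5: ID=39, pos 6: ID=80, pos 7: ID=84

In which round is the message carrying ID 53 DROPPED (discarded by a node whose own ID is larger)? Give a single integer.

Round 1: pos1(id18) recv 70: fwd; pos2(id10) recv 18: fwd; pos3(id48) recv 10: drop; pos4(id53) recv 48: drop; pos5(id39) recv 53: fwd; pos6(id80) recv 39: drop; pos7(id84) recv 80: drop; pos0(id70) recv 84: fwd
Round 2: pos2(id10) recv 70: fwd; pos3(id48) recv 18: drop; pos6(id80) recv 53: drop; pos1(id18) recv 84: fwd
Round 3: pos3(id48) recv 70: fwd; pos2(id10) recv 84: fwd
Round 4: pos4(id53) recv 70: fwd; pos3(id48) recv 84: fwd
Round 5: pos5(id39) recv 70: fwd; pos4(id53) recv 84: fwd
Round 6: pos6(id80) recv 70: drop; pos5(id39) recv 84: fwd
Round 7: pos6(id80) recv 84: fwd
Round 8: pos7(id84) recv 84: ELECTED
Message ID 53 originates at pos 4; dropped at pos 6 in round 2

Answer: 2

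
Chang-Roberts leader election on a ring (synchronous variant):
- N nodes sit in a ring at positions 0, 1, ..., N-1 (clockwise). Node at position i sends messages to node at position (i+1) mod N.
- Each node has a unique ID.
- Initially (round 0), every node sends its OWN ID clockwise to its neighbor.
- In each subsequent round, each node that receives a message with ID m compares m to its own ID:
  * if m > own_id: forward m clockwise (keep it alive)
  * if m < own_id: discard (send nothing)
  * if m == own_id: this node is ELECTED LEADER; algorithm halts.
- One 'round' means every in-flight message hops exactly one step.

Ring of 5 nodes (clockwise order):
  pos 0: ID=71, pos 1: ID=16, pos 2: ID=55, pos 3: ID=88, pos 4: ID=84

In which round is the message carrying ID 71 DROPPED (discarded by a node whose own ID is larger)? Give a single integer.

Answer: 3

Derivation:
Round 1: pos1(id16) recv 71: fwd; pos2(id55) recv 16: drop; pos3(id88) recv 55: drop; pos4(id84) recv 88: fwd; pos0(id71) recv 84: fwd
Round 2: pos2(id55) recv 71: fwd; pos0(id71) recv 88: fwd; pos1(id16) recv 84: fwd
Round 3: pos3(id88) recv 71: drop; pos1(id16) recv 88: fwd; pos2(id55) recv 84: fwd
Round 4: pos2(id55) recv 88: fwd; pos3(id88) recv 84: drop
Round 5: pos3(id88) recv 88: ELECTED
Message ID 71 originates at pos 0; dropped at pos 3 in round 3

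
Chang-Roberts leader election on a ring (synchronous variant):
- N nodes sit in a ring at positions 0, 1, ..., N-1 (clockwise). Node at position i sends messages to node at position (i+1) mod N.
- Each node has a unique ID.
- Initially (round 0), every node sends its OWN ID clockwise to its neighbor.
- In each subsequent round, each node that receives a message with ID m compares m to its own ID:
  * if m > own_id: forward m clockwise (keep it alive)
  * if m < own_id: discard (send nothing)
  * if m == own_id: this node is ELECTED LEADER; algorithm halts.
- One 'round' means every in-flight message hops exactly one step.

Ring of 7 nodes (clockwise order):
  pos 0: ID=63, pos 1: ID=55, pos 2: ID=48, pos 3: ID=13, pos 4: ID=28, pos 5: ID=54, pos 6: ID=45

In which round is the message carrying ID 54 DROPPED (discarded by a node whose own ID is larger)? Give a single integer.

Round 1: pos1(id55) recv 63: fwd; pos2(id48) recv 55: fwd; pos3(id13) recv 48: fwd; pos4(id28) recv 13: drop; pos5(id54) recv 28: drop; pos6(id45) recv 54: fwd; pos0(id63) recv 45: drop
Round 2: pos2(id48) recv 63: fwd; pos3(id13) recv 55: fwd; pos4(id28) recv 48: fwd; pos0(id63) recv 54: drop
Round 3: pos3(id13) recv 63: fwd; pos4(id28) recv 55: fwd; pos5(id54) recv 48: drop
Round 4: pos4(id28) recv 63: fwd; pos5(id54) recv 55: fwd
Round 5: pos5(id54) recv 63: fwd; pos6(id45) recv 55: fwd
Round 6: pos6(id45) recv 63: fwd; pos0(id63) recv 55: drop
Round 7: pos0(id63) recv 63: ELECTED
Message ID 54 originates at pos 5; dropped at pos 0 in round 2

Answer: 2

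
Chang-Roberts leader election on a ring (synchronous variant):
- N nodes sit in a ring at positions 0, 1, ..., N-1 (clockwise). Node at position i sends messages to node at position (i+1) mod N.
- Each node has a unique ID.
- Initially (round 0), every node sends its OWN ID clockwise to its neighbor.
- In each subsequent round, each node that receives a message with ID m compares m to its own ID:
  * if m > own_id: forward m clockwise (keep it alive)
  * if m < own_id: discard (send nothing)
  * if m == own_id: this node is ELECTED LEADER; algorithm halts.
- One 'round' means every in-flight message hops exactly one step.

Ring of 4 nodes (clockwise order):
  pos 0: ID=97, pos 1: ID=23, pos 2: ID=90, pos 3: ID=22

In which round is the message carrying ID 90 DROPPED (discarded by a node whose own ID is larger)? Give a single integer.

Round 1: pos1(id23) recv 97: fwd; pos2(id90) recv 23: drop; pos3(id22) recv 90: fwd; pos0(id97) recv 22: drop
Round 2: pos2(id90) recv 97: fwd; pos0(id97) recv 90: drop
Round 3: pos3(id22) recv 97: fwd
Round 4: pos0(id97) recv 97: ELECTED
Message ID 90 originates at pos 2; dropped at pos 0 in round 2

Answer: 2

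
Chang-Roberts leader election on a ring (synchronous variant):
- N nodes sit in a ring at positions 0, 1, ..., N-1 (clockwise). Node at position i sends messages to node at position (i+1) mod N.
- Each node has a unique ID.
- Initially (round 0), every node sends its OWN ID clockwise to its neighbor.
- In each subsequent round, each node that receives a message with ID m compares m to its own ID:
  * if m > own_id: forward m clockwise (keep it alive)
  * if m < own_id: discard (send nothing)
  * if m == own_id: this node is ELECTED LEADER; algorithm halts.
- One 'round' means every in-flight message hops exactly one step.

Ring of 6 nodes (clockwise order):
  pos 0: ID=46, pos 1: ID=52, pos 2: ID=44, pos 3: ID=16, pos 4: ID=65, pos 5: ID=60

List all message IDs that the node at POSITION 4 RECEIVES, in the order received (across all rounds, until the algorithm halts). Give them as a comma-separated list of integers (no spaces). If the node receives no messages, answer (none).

Round 1: pos1(id52) recv 46: drop; pos2(id44) recv 52: fwd; pos3(id16) recv 44: fwd; pos4(id65) recv 16: drop; pos5(id60) recv 65: fwd; pos0(id46) recv 60: fwd
Round 2: pos3(id16) recv 52: fwd; pos4(id65) recv 44: drop; pos0(id46) recv 65: fwd; pos1(id52) recv 60: fwd
Round 3: pos4(id65) recv 52: drop; pos1(id52) recv 65: fwd; pos2(id44) recv 60: fwd
Round 4: pos2(id44) recv 65: fwd; pos3(id16) recv 60: fwd
Round 5: pos3(id16) recv 65: fwd; pos4(id65) recv 60: drop
Round 6: pos4(id65) recv 65: ELECTED

Answer: 16,44,52,60,65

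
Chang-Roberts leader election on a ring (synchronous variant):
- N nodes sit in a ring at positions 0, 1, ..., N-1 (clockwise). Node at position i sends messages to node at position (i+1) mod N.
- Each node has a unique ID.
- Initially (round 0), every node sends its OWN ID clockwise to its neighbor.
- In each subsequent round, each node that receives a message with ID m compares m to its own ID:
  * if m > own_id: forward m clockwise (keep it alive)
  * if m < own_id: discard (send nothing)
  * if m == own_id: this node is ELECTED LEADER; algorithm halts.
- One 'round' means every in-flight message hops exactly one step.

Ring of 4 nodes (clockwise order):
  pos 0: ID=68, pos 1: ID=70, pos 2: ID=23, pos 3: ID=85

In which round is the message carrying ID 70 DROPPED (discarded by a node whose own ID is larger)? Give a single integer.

Round 1: pos1(id70) recv 68: drop; pos2(id23) recv 70: fwd; pos3(id85) recv 23: drop; pos0(id68) recv 85: fwd
Round 2: pos3(id85) recv 70: drop; pos1(id70) recv 85: fwd
Round 3: pos2(id23) recv 85: fwd
Round 4: pos3(id85) recv 85: ELECTED
Message ID 70 originates at pos 1; dropped at pos 3 in round 2

Answer: 2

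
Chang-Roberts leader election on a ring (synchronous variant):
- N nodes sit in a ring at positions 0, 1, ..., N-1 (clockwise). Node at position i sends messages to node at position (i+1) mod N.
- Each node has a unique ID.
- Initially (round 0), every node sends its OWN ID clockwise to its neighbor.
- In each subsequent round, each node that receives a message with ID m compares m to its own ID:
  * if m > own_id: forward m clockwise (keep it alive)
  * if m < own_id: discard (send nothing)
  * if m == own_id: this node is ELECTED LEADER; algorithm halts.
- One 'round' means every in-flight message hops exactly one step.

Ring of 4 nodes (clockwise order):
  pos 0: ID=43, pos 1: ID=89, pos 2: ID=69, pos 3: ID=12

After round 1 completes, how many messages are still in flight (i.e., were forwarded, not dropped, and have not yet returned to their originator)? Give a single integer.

Round 1: pos1(id89) recv 43: drop; pos2(id69) recv 89: fwd; pos3(id12) recv 69: fwd; pos0(id43) recv 12: drop
After round 1: 2 messages still in flight

Answer: 2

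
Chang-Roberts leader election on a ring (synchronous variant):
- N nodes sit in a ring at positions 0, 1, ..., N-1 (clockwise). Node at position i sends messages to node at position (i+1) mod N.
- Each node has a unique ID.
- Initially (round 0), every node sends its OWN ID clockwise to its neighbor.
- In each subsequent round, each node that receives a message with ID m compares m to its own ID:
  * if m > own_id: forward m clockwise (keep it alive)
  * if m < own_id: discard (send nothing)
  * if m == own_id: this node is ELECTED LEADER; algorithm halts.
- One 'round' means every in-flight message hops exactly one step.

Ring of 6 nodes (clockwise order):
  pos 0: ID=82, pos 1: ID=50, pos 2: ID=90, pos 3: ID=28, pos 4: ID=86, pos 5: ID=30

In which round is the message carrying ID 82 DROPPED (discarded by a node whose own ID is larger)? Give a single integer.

Answer: 2

Derivation:
Round 1: pos1(id50) recv 82: fwd; pos2(id90) recv 50: drop; pos3(id28) recv 90: fwd; pos4(id86) recv 28: drop; pos5(id30) recv 86: fwd; pos0(id82) recv 30: drop
Round 2: pos2(id90) recv 82: drop; pos4(id86) recv 90: fwd; pos0(id82) recv 86: fwd
Round 3: pos5(id30) recv 90: fwd; pos1(id50) recv 86: fwd
Round 4: pos0(id82) recv 90: fwd; pos2(id90) recv 86: drop
Round 5: pos1(id50) recv 90: fwd
Round 6: pos2(id90) recv 90: ELECTED
Message ID 82 originates at pos 0; dropped at pos 2 in round 2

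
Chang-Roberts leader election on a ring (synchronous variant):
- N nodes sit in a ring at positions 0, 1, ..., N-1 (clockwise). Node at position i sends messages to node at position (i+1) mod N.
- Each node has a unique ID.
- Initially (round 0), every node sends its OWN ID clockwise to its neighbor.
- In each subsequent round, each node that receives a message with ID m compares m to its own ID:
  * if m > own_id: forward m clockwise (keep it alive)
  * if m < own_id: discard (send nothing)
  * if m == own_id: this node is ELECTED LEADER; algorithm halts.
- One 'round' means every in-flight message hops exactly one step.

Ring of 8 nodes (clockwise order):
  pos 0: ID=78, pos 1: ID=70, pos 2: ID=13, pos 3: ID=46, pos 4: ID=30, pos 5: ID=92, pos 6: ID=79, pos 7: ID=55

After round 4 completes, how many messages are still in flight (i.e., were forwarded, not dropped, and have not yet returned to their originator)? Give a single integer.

Round 1: pos1(id70) recv 78: fwd; pos2(id13) recv 70: fwd; pos3(id46) recv 13: drop; pos4(id30) recv 46: fwd; pos5(id92) recv 30: drop; pos6(id79) recv 92: fwd; pos7(id55) recv 79: fwd; pos0(id78) recv 55: drop
Round 2: pos2(id13) recv 78: fwd; pos3(id46) recv 70: fwd; pos5(id92) recv 46: drop; pos7(id55) recv 92: fwd; pos0(id78) recv 79: fwd
Round 3: pos3(id46) recv 78: fwd; pos4(id30) recv 70: fwd; pos0(id78) recv 92: fwd; pos1(id70) recv 79: fwd
Round 4: pos4(id30) recv 78: fwd; pos5(id92) recv 70: drop; pos1(id70) recv 92: fwd; pos2(id13) recv 79: fwd
After round 4: 3 messages still in flight

Answer: 3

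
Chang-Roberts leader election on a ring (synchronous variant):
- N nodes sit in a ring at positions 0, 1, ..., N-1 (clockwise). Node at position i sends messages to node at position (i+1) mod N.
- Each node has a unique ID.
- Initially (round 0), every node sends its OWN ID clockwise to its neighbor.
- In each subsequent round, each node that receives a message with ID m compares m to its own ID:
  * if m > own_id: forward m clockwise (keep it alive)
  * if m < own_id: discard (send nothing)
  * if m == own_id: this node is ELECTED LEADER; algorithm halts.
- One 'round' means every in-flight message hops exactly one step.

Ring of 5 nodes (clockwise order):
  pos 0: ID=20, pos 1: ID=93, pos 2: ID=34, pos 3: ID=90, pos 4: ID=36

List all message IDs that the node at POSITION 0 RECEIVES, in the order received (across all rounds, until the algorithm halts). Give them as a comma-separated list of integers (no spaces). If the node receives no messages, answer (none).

Round 1: pos1(id93) recv 20: drop; pos2(id34) recv 93: fwd; pos3(id90) recv 34: drop; pos4(id36) recv 90: fwd; pos0(id20) recv 36: fwd
Round 2: pos3(id90) recv 93: fwd; pos0(id20) recv 90: fwd; pos1(id93) recv 36: drop
Round 3: pos4(id36) recv 93: fwd; pos1(id93) recv 90: drop
Round 4: pos0(id20) recv 93: fwd
Round 5: pos1(id93) recv 93: ELECTED

Answer: 36,90,93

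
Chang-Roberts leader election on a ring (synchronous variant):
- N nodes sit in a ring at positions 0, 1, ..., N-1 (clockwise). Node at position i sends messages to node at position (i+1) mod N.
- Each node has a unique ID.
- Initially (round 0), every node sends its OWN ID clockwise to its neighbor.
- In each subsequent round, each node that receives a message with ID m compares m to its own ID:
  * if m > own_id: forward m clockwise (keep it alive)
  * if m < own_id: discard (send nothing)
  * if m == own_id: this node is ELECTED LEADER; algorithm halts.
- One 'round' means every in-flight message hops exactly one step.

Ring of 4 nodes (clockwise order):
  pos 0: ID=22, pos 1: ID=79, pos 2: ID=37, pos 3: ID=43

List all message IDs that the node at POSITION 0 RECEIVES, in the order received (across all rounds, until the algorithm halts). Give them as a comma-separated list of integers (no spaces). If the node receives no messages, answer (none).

Round 1: pos1(id79) recv 22: drop; pos2(id37) recv 79: fwd; pos3(id43) recv 37: drop; pos0(id22) recv 43: fwd
Round 2: pos3(id43) recv 79: fwd; pos1(id79) recv 43: drop
Round 3: pos0(id22) recv 79: fwd
Round 4: pos1(id79) recv 79: ELECTED

Answer: 43,79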